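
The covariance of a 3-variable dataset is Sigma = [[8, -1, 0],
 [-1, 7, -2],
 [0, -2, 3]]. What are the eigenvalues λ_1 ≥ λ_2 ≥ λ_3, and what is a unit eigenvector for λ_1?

Step 1 — characteristic polynomial p(λ) = det(λI - Sigma) = λ³ - tr·λ² + c_1·λ - det, where tr = trace, c_1 = sum of the principal 2×2 minors, det = det(Sigma):
  tr = 8 + 7 + 3 = 18,
  c_1 = (8·7 - (-1)²) + (8·3 - (0)²) + (7·3 - (-2)²) = 55 + 24 + 17 = 96,
  det = 8·(7·3 - (-2)²) - (-1)·((-1)·3 - (-2)·(0)) + (0)·((-1)·(-2) - 7·(0)) = 8·(17) - (-1)·(-3) + (0)·(2) = 133.
  So p(λ) = λ³ - 18λ² + 96λ - 133.
Step 2 — look for an integer root (rational root theorem: any rational root is an integer divisor of 133). Testing λ = 7:
  p(7) = 343 - 882 + 672 - 133 = 0  ✓
  Dividing out (λ - 7): p(λ) = (λ - 7)(λ² - 11λ + 19).
Step 3 — remaining eigenvalues from the quadratic λ² - 11λ + 19 = 0:
  Δ = 11² - 4·19 = 121 - 76 = 45,  λ = (11 ± √45)/2 = (11 ± 6.7082)/2 ≈ 8.8541 or 2.1459.
  Sorted: λ_1 = 8.8541,  λ_2 = 7,  λ_3 = 2.1459  (check: sum = 18 = tr ✓).

Step 4 — unit eigenvector for λ_1 ≈ 8.8541: v spans the null space of (Sigma - λ_1 I), whose rows are
  r_1 = (-0.8541, -1, 0),  r_2 = (-1, -1.8541, -2),  r_3 = (0, -2, -5.8541).
  v is orthogonal to every row, so take v ∝ r_1 × r_2 = ((-1)·(-2) - (0)·(-1.8541), (0)·(-1) - (-0.8541)·(-2), (-0.8541)·(-1.8541) - (-1)·(-1)) ≈ (2, -1.7082, 0.5836).
  Let u = (2, -1.7082, 0.5836).
  ||u|| = √((2)² + (-1.7082)² + (0.5836)²) = √(7.2585) ≈ 2.6942,  v_1 = u/||u|| ≈ (0.7423, -0.634, 0.2166) (||v_1|| = 1).

λ_1 = 8.8541,  λ_2 = 7,  λ_3 = 2.1459;  v_1 ≈ (0.7423, -0.634, 0.2166)


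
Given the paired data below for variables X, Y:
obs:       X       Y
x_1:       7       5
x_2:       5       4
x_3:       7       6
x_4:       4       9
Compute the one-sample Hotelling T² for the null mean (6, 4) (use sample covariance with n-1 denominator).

Step 1 — sample mean vector:
  mean(X) = (7 + 5 + 7 + 4) / 4 = 23/4 = 5.75
  mean(Y) = (5 + 4 + 6 + 9) / 4 = 24/4 = 6
  x̄ = (5.75, 6),  deviation x̄ - mu_0 = (5.75, 6) - (6, 4) = (-0.25, 2).

Step 2 — sample covariance matrix, S[i,j] = (1/(n-1)) · Σ_k (x_{k,i} - mean_i) · (x_{k,j} - mean_j), divisor n-1 = 3:
  S[X,X] = ((1.25)·(1.25) + (-0.75)·(-0.75) + (1.25)·(1.25) + (-1.75)·(-1.75)) / 3 = 6.75/3 = 2.25
  S[X,Y] = ((1.25)·(-1) + (-0.75)·(-2) + (1.25)·(0) + (-1.75)·(3)) / 3 = -5/3 = -1.6667
  S[Y,Y] = ((-1)·(-1) + (-2)·(-2) + (0)·(0) + (3)·(3)) / 3 = 14/3 = 4.6667
  S = [[2.25, -1.6667],
 [-1.6667, 4.6667]].

Step 3 — invert S. det(S) = 2.25·4.6667 - (-1.6667)² = 7.7222.
  S^{-1} = (1/det) · [[d, -b], [-b, a]] = [[0.6043, 0.2158],
 [0.2158, 0.2914]].

Step 4 — quadratic form (x̄ - mu_0)^T · S^{-1} · (x̄ - mu_0):
  S^{-1} · (x̄ - mu_0) = (0.2806, 0.5288),
  (x̄ - mu_0)^T · [...] = (-0.25)·(0.2806) + (2)·(0.5288) = 0.9874.

Step 5 — scale by n: T² = 4 · 0.9874 = 3.9496.

T² ≈ 3.9496


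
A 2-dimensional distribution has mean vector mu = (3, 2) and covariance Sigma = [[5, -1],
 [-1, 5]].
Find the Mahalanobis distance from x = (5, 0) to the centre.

Step 1 — centre the observation: (x - mu) = (2, -2).

Step 2 — invert Sigma. det(Sigma) = 5·5 - (-1)² = 24.
  Sigma^{-1} = (1/det) · [[d, -b], [-b, a]] = [[0.2083, 0.0417],
 [0.0417, 0.2083]].

Step 3 — form the quadratic (x - mu)^T · Sigma^{-1} · (x - mu):
  Sigma^{-1} · (x - mu) = (0.3333, -0.3333).
  (x - mu)^T · [Sigma^{-1} · (x - mu)] = (2)·(0.3333) + (-2)·(-0.3333) = 1.3333.

Step 4 — take square root: d = √(1.3333) ≈ 1.1547.

d(x, mu) = √(1.3333) ≈ 1.1547


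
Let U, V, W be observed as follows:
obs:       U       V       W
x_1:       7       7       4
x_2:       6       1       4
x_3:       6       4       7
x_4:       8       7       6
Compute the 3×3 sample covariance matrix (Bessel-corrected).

Step 1 — column means:
  mean(U) = (7 + 6 + 6 + 8) / 4 = 27/4 = 6.75
  mean(V) = (7 + 1 + 4 + 7) / 4 = 19/4 = 4.75
  mean(W) = (4 + 4 + 7 + 6) / 4 = 21/4 = 5.25

Step 2 — sample covariance S[i,j] = (1/(n-1)) · Σ_k (x_{k,i} - mean_i) · (x_{k,j} - mean_j), with n-1 = 3.
  S[U,U] = ((0.25)·(0.25) + (-0.75)·(-0.75) + (-0.75)·(-0.75) + (1.25)·(1.25)) / 3 = 2.75/3 = 0.9167
  S[U,V] = ((0.25)·(2.25) + (-0.75)·(-3.75) + (-0.75)·(-0.75) + (1.25)·(2.25)) / 3 = 6.75/3 = 2.25
  S[U,W] = ((0.25)·(-1.25) + (-0.75)·(-1.25) + (-0.75)·(1.75) + (1.25)·(0.75)) / 3 = 0.25/3 = 0.0833
  S[V,V] = ((2.25)·(2.25) + (-3.75)·(-3.75) + (-0.75)·(-0.75) + (2.25)·(2.25)) / 3 = 24.75/3 = 8.25
  S[V,W] = ((2.25)·(-1.25) + (-3.75)·(-1.25) + (-0.75)·(1.75) + (2.25)·(0.75)) / 3 = 2.25/3 = 0.75
  S[W,W] = ((-1.25)·(-1.25) + (-1.25)·(-1.25) + (1.75)·(1.75) + (0.75)·(0.75)) / 3 = 6.75/3 = 2.25

S is symmetric (S[j,i] = S[i,j]). Assembling:

S = [[0.9167, 2.25, 0.0833],
 [2.25, 8.25, 0.75],
 [0.0833, 0.75, 2.25]]


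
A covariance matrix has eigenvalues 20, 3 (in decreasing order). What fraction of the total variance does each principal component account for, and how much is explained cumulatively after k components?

Step 1 — total variance = trace(Sigma) = Σ λ_i = 20 + 3 = 23.

Step 2 — fraction explained by component i = λ_i / Σ λ:
  PC1: 20/23 = 0.8696
  PC2: 3/23 = 0.1304

Step 3 — cumulative fraction after k components = (λ_1 + ... + λ_k) / Σ λ:
  k = 1: 20/23 = 0.8696
  k = 2: (20 + 3)/23 = 23/23 = 1

Summary (fraction, with percent):

explained: PC1 0.8696 (86.96%), PC2 0.1304 (13.04%);  cumulative: 0.8696, 1


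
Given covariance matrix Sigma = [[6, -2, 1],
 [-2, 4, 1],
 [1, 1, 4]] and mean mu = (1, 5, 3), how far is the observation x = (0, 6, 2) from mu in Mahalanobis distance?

Step 1 — centre the observation: (x - mu) = (-1, 1, -1).

Step 2 — invert Sigma (cofactor / det for 3×3, or solve directly):
  Sigma^{-1} = [[0.2273, 0.1364, -0.0909],
 [0.1364, 0.3485, -0.1212],
 [-0.0909, -0.1212, 0.303]].

Step 3 — form the quadratic (x - mu)^T · Sigma^{-1} · (x - mu):
  Sigma^{-1} · (x - mu) = (0, 0.3333, -0.3333).
  (x - mu)^T · [Sigma^{-1} · (x - mu)] = (-1)·(0) + (1)·(0.3333) + (-1)·(-0.3333) = 0.6667.

Step 4 — take square root: d = √(0.6667) ≈ 0.8165.

d(x, mu) = √(0.6667) ≈ 0.8165


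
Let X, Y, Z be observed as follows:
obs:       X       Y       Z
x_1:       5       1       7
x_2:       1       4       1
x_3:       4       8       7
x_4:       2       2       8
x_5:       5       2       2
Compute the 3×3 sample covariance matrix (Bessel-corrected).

Step 1 — column means:
  mean(X) = (5 + 1 + 4 + 2 + 5) / 5 = 17/5 = 3.4
  mean(Y) = (1 + 4 + 8 + 2 + 2) / 5 = 17/5 = 3.4
  mean(Z) = (7 + 1 + 7 + 8 + 2) / 5 = 25/5 = 5

Step 2 — sample covariance S[i,j] = (1/(n-1)) · Σ_k (x_{k,i} - mean_i) · (x_{k,j} - mean_j), with n-1 = 4.
  S[X,X] = ((1.6)·(1.6) + (-2.4)·(-2.4) + (0.6)·(0.6) + (-1.4)·(-1.4) + (1.6)·(1.6)) / 4 = 13.2/4 = 3.3
  S[X,Y] = ((1.6)·(-2.4) + (-2.4)·(0.6) + (0.6)·(4.6) + (-1.4)·(-1.4) + (1.6)·(-1.4)) / 4 = -2.8/4 = -0.7
  S[X,Z] = ((1.6)·(2) + (-2.4)·(-4) + (0.6)·(2) + (-1.4)·(3) + (1.6)·(-3)) / 4 = 5/4 = 1.25
  S[Y,Y] = ((-2.4)·(-2.4) + (0.6)·(0.6) + (4.6)·(4.6) + (-1.4)·(-1.4) + (-1.4)·(-1.4)) / 4 = 31.2/4 = 7.8
  S[Y,Z] = ((-2.4)·(2) + (0.6)·(-4) + (4.6)·(2) + (-1.4)·(3) + (-1.4)·(-3)) / 4 = 2/4 = 0.5
  S[Z,Z] = ((2)·(2) + (-4)·(-4) + (2)·(2) + (3)·(3) + (-3)·(-3)) / 4 = 42/4 = 10.5

S is symmetric (S[j,i] = S[i,j]). Assembling:

S = [[3.3, -0.7, 1.25],
 [-0.7, 7.8, 0.5],
 [1.25, 0.5, 10.5]]


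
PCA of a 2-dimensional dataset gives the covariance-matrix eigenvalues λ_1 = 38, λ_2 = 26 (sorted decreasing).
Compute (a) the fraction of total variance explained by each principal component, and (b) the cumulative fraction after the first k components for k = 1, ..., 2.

Step 1 — total variance = trace(Sigma) = Σ λ_i = 38 + 26 = 64.

Step 2 — fraction explained by component i = λ_i / Σ λ:
  PC1: 38/64 = 0.5938
  PC2: 26/64 = 0.4062

Step 3 — cumulative fraction after k components = (λ_1 + ... + λ_k) / Σ λ:
  k = 1: 38/64 = 0.5938
  k = 2: (38 + 26)/64 = 64/64 = 1

Summary (fraction, with percent):

explained: PC1 0.5938 (59.38%), PC2 0.4062 (40.62%);  cumulative: 0.5938, 1


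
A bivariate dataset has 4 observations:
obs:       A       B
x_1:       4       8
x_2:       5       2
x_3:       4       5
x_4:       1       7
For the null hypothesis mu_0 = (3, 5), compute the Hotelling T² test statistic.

Step 1 — sample mean vector:
  mean(A) = (4 + 5 + 4 + 1) / 4 = 14/4 = 3.5
  mean(B) = (8 + 2 + 5 + 7) / 4 = 22/4 = 5.5
  x̄ = (3.5, 5.5),  deviation x̄ - mu_0 = (3.5, 5.5) - (3, 5) = (0.5, 0.5).

Step 2 — sample covariance matrix, S[i,j] = (1/(n-1)) · Σ_k (x_{k,i} - mean_i) · (x_{k,j} - mean_j), divisor n-1 = 3:
  S[A,A] = ((0.5)·(0.5) + (1.5)·(1.5) + (0.5)·(0.5) + (-2.5)·(-2.5)) / 3 = 9/3 = 3
  S[A,B] = ((0.5)·(2.5) + (1.5)·(-3.5) + (0.5)·(-0.5) + (-2.5)·(1.5)) / 3 = -8/3 = -2.6667
  S[B,B] = ((2.5)·(2.5) + (-3.5)·(-3.5) + (-0.5)·(-0.5) + (1.5)·(1.5)) / 3 = 21/3 = 7
  S = [[3, -2.6667],
 [-2.6667, 7]].

Step 3 — invert S. det(S) = 3·7 - (-2.6667)² = 13.8889.
  S^{-1} = (1/det) · [[d, -b], [-b, a]] = [[0.504, 0.192],
 [0.192, 0.216]].

Step 4 — quadratic form (x̄ - mu_0)^T · S^{-1} · (x̄ - mu_0):
  S^{-1} · (x̄ - mu_0) = (0.348, 0.204),
  (x̄ - mu_0)^T · [...] = (0.5)·(0.348) + (0.5)·(0.204) = 0.276.

Step 5 — scale by n: T² = 4 · 0.276 = 1.104.

T² ≈ 1.104


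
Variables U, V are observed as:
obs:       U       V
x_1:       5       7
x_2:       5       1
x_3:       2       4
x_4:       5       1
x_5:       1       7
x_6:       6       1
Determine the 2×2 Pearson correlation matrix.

Step 1 — column means:
  mean(U) = (5 + 5 + 2 + 5 + 1 + 6) / 6 = 24/6 = 4
  mean(V) = (7 + 1 + 4 + 1 + 7 + 1) / 6 = 21/6 = 3.5

Step 2 — sample variances and covariances s[i,j] = (1/(n-1)) · Σ_k (x_{k,i} - mean_i) · (x_{k,j} - mean_j), with n-1 = 5:
  s[U,U] = ((1)·(1) + (1)·(1) + (-2)·(-2) + (1)·(1) + (-3)·(-3) + (2)·(2)) / 5 = 20/5 = 4
  s[U,V] = ((1)·(3.5) + (1)·(-2.5) + (-2)·(0.5) + (1)·(-2.5) + (-3)·(3.5) + (2)·(-2.5)) / 5 = -18/5 = -3.6
  s[V,V] = ((3.5)·(3.5) + (-2.5)·(-2.5) + (0.5)·(0.5) + (-2.5)·(-2.5) + (3.5)·(3.5) + (-2.5)·(-2.5)) / 5 = 43.5/5 = 8.7
  Sample standard deviations s_i = √(s[i,i]):
  s(U) = √(4) = 2
  s(V) = √(8.7) = 2.9496

Step 3 — r_{ij} = s_{ij} / (s_i · s_j):
  r[U,U] = 1 (diagonal).
  r[U,V] = -3.6 / (2 · 2.9496) = -3.6 / 5.8992 = -0.6103
  r[V,V] = 1 (diagonal).

R is symmetric with unit diagonal. Assembling:

R = [[1, -0.6103],
 [-0.6103, 1]]


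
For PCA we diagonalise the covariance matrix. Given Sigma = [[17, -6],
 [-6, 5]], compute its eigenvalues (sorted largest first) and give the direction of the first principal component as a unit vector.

Step 1 — characteristic polynomial of 2×2 Sigma:
  det(Sigma - λI) = λ² - trace · λ + det = 0.
  trace = 17 + 5 = 22, det = 17·5 - (-6)² = 49.
Step 2 — discriminant:
  Δ = trace² - 4·det = 484 - 196 = 288.
Step 3 — eigenvalues:
  λ = (trace ± √Δ)/2 = (22 ± 16.9706)/2,
  λ_1 = 19.4853,  λ_2 = 2.5147.

Step 4 — unit eigenvector for λ_1: solve (Sigma - λ_1 I)v = 0. First row:
  (17 - 19.4853)·v_x + (-6)·v_y = 0, i.e. (-2.4853)·v_x + (-6)·v_y = 0,
  so v ∝ (b, λ_1 - a) = (-6, 2.4853); multiply by -1 so the first entry is positive: u = (6, -2.4853).
  ||u|| = √((6)² + (-2.4853)²) = √(42.1766) ≈ 6.4944,
  v_1 = u/||u|| ≈ (0.9239, -0.3827) (||v_1|| = 1).

λ_1 = 19.4853,  λ_2 = 2.5147;  v_1 ≈ (0.9239, -0.3827)


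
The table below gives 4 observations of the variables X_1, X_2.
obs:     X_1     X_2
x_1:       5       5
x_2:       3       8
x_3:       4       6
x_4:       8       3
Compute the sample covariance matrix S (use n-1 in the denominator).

Step 1 — column means:
  mean(X_1) = (5 + 3 + 4 + 8) / 4 = 20/4 = 5
  mean(X_2) = (5 + 8 + 6 + 3) / 4 = 22/4 = 5.5

Step 2 — sample covariance S[i,j] = (1/(n-1)) · Σ_k (x_{k,i} - mean_i) · (x_{k,j} - mean_j), with n-1 = 3.
  S[X_1,X_1] = ((0)·(0) + (-2)·(-2) + (-1)·(-1) + (3)·(3)) / 3 = 14/3 = 4.6667
  S[X_1,X_2] = ((0)·(-0.5) + (-2)·(2.5) + (-1)·(0.5) + (3)·(-2.5)) / 3 = -13/3 = -4.3333
  S[X_2,X_2] = ((-0.5)·(-0.5) + (2.5)·(2.5) + (0.5)·(0.5) + (-2.5)·(-2.5)) / 3 = 13/3 = 4.3333

S is symmetric (S[j,i] = S[i,j]). Assembling:

S = [[4.6667, -4.3333],
 [-4.3333, 4.3333]]


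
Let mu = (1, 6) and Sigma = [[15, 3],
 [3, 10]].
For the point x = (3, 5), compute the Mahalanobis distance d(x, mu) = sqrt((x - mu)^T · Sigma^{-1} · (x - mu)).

Step 1 — centre the observation: (x - mu) = (2, -1).

Step 2 — invert Sigma. det(Sigma) = 15·10 - (3)² = 141.
  Sigma^{-1} = (1/det) · [[d, -b], [-b, a]] = [[0.0709, -0.0213],
 [-0.0213, 0.1064]].

Step 3 — form the quadratic (x - mu)^T · Sigma^{-1} · (x - mu):
  Sigma^{-1} · (x - mu) = (0.1631, -0.1489).
  (x - mu)^T · [Sigma^{-1} · (x - mu)] = (2)·(0.1631) + (-1)·(-0.1489) = 0.4752.

Step 4 — take square root: d = √(0.4752) ≈ 0.6893.

d(x, mu) = √(0.4752) ≈ 0.6893


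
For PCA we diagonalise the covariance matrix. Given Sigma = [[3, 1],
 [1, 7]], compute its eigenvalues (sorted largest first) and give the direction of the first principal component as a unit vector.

Step 1 — characteristic polynomial of 2×2 Sigma:
  det(Sigma - λI) = λ² - trace · λ + det = 0.
  trace = 3 + 7 = 10, det = 3·7 - (1)² = 20.
Step 2 — discriminant:
  Δ = trace² - 4·det = 100 - 80 = 20.
Step 3 — eigenvalues:
  λ = (trace ± √Δ)/2 = (10 ± 4.4721)/2,
  λ_1 = 7.2361,  λ_2 = 2.7639.

Step 4 — unit eigenvector for λ_1: solve (Sigma - λ_1 I)v = 0. First row:
  (3 - 7.2361)·v_x + (1)·v_y = 0, i.e. (-4.2361)·v_x + (1)·v_y = 0,
  so v ∝ (b, λ_1 - a) = (1, 4.2361) = u.
  ||u|| = √((1)² + (4.2361)²) = √(18.9443) ≈ 4.3525,
  v_1 = u/||u|| ≈ (0.2298, 0.9732) (||v_1|| = 1).

λ_1 = 7.2361,  λ_2 = 2.7639;  v_1 ≈ (0.2298, 0.9732)


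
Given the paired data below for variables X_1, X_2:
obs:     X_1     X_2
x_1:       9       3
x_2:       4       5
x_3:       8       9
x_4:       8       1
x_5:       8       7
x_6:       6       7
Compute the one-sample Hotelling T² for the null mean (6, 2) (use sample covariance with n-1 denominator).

Step 1 — sample mean vector:
  mean(X_1) = (9 + 4 + 8 + 8 + 8 + 6) / 6 = 43/6 = 7.1667
  mean(X_2) = (3 + 5 + 9 + 1 + 7 + 7) / 6 = 32/6 = 5.3333
  x̄ = (7.1667, 5.3333),  deviation x̄ - mu_0 = (7.1667, 5.3333) - (6, 2) = (1.1667, 3.3333).

Step 2 — sample covariance matrix, S[i,j] = (1/(n-1)) · Σ_k (x_{k,i} - mean_i) · (x_{k,j} - mean_j), divisor n-1 = 5:
  S[X_1,X_1] = ((1.8333)·(1.8333) + (-3.1667)·(-3.1667) + (0.8333)·(0.8333) + (0.8333)·(0.8333) + (0.8333)·(0.8333) + (-1.1667)·(-1.1667)) / 5 = 16.8333/5 = 3.3667
  S[X_1,X_2] = ((1.8333)·(-2.3333) + (-3.1667)·(-0.3333) + (0.8333)·(3.6667) + (0.8333)·(-4.3333) + (0.8333)·(1.6667) + (-1.1667)·(1.6667)) / 5 = -4.3333/5 = -0.8667
  S[X_2,X_2] = ((-2.3333)·(-2.3333) + (-0.3333)·(-0.3333) + (3.6667)·(3.6667) + (-4.3333)·(-4.3333) + (1.6667)·(1.6667) + (1.6667)·(1.6667)) / 5 = 43.3333/5 = 8.6667
  S = [[3.3667, -0.8667],
 [-0.8667, 8.6667]].

Step 3 — invert S. det(S) = 3.3667·8.6667 - (-0.8667)² = 28.4267.
  S^{-1} = (1/det) · [[d, -b], [-b, a]] = [[0.3049, 0.0305],
 [0.0305, 0.1184]].

Step 4 — quadratic form (x̄ - mu_0)^T · S^{-1} · (x̄ - mu_0):
  S^{-1} · (x̄ - mu_0) = (0.4573, 0.4303),
  (x̄ - mu_0)^T · [...] = (1.1667)·(0.4573) + (3.3333)·(0.4303) = 1.968.

Step 5 — scale by n: T² = 6 · 1.968 = 11.8082.

T² ≈ 11.8082


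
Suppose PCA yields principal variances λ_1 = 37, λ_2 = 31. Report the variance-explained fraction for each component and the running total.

Step 1 — total variance = trace(Sigma) = Σ λ_i = 37 + 31 = 68.

Step 2 — fraction explained by component i = λ_i / Σ λ:
  PC1: 37/68 = 0.5441
  PC2: 31/68 = 0.4559

Step 3 — cumulative fraction after k components = (λ_1 + ... + λ_k) / Σ λ:
  k = 1: 37/68 = 0.5441
  k = 2: (37 + 31)/68 = 68/68 = 1

Summary (fraction, with percent):

explained: PC1 0.5441 (54.41%), PC2 0.4559 (45.59%);  cumulative: 0.5441, 1


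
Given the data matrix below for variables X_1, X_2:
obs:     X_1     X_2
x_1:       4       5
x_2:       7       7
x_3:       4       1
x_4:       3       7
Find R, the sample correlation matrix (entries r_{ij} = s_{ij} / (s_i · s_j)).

Step 1 — column means:
  mean(X_1) = (4 + 7 + 4 + 3) / 4 = 18/4 = 4.5
  mean(X_2) = (5 + 7 + 1 + 7) / 4 = 20/4 = 5

Step 2 — sample variances and covariances s[i,j] = (1/(n-1)) · Σ_k (x_{k,i} - mean_i) · (x_{k,j} - mean_j), with n-1 = 3:
  s[X_1,X_1] = ((-0.5)·(-0.5) + (2.5)·(2.5) + (-0.5)·(-0.5) + (-1.5)·(-1.5)) / 3 = 9/3 = 3
  s[X_1,X_2] = ((-0.5)·(0) + (2.5)·(2) + (-0.5)·(-4) + (-1.5)·(2)) / 3 = 4/3 = 1.3333
  s[X_2,X_2] = ((0)·(0) + (2)·(2) + (-4)·(-4) + (2)·(2)) / 3 = 24/3 = 8
  Sample standard deviations s_i = √(s[i,i]):
  s(X_1) = √(3) = 1.7321
  s(X_2) = √(8) = 2.8284

Step 3 — r_{ij} = s_{ij} / (s_i · s_j):
  r[X_1,X_1] = 1 (diagonal).
  r[X_1,X_2] = 1.3333 / (1.7321 · 2.8284) = 1.3333 / 4.899 = 0.2722
  r[X_2,X_2] = 1 (diagonal).

R is symmetric with unit diagonal. Assembling:

R = [[1, 0.2722],
 [0.2722, 1]]


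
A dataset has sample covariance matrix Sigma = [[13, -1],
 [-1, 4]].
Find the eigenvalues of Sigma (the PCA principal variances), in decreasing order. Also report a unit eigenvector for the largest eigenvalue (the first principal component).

Step 1 — characteristic polynomial of 2×2 Sigma:
  det(Sigma - λI) = λ² - trace · λ + det = 0.
  trace = 13 + 4 = 17, det = 13·4 - (-1)² = 51.
Step 2 — discriminant:
  Δ = trace² - 4·det = 289 - 204 = 85.
Step 3 — eigenvalues:
  λ = (trace ± √Δ)/2 = (17 ± 9.2195)/2,
  λ_1 = 13.1098,  λ_2 = 3.8902.

Step 4 — unit eigenvector for λ_1: solve (Sigma - λ_1 I)v = 0. First row:
  (13 - 13.1098)·v_x + (-1)·v_y = 0, i.e. (-0.1098)·v_x + (-1)·v_y = 0,
  so v ∝ (b, λ_1 - a) = (-1, 0.1098); multiply by -1 so the first entry is positive: u = (1, -0.1098).
  ||u|| = √((1)² + (-0.1098)²) = √(1.012) ≈ 1.006,
  v_1 = u/||u|| ≈ (0.994, -0.1091) (||v_1|| = 1).

λ_1 = 13.1098,  λ_2 = 3.8902;  v_1 ≈ (0.994, -0.1091)


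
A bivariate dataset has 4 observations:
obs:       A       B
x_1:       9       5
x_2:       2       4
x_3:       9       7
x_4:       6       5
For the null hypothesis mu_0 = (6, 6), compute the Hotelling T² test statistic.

Step 1 — sample mean vector:
  mean(A) = (9 + 2 + 9 + 6) / 4 = 26/4 = 6.5
  mean(B) = (5 + 4 + 7 + 5) / 4 = 21/4 = 5.25
  x̄ = (6.5, 5.25),  deviation x̄ - mu_0 = (6.5, 5.25) - (6, 6) = (0.5, -0.75).

Step 2 — sample covariance matrix, S[i,j] = (1/(n-1)) · Σ_k (x_{k,i} - mean_i) · (x_{k,j} - mean_j), divisor n-1 = 3:
  S[A,A] = ((2.5)·(2.5) + (-4.5)·(-4.5) + (2.5)·(2.5) + (-0.5)·(-0.5)) / 3 = 33/3 = 11
  S[A,B] = ((2.5)·(-0.25) + (-4.5)·(-1.25) + (2.5)·(1.75) + (-0.5)·(-0.25)) / 3 = 9.5/3 = 3.1667
  S[B,B] = ((-0.25)·(-0.25) + (-1.25)·(-1.25) + (1.75)·(1.75) + (-0.25)·(-0.25)) / 3 = 4.75/3 = 1.5833
  S = [[11, 3.1667],
 [3.1667, 1.5833]].

Step 3 — invert S. det(S) = 11·1.5833 - (3.1667)² = 7.3889.
  S^{-1} = (1/det) · [[d, -b], [-b, a]] = [[0.2143, -0.4286],
 [-0.4286, 1.4887]].

Step 4 — quadratic form (x̄ - mu_0)^T · S^{-1} · (x̄ - mu_0):
  S^{-1} · (x̄ - mu_0) = (0.4286, -1.3308),
  (x̄ - mu_0)^T · [...] = (0.5)·(0.4286) + (-0.75)·(-1.3308) = 1.2124.

Step 5 — scale by n: T² = 4 · 1.2124 = 4.8496.

T² ≈ 4.8496


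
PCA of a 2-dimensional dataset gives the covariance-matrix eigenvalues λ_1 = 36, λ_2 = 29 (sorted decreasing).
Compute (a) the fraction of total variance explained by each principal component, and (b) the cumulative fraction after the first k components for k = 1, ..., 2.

Step 1 — total variance = trace(Sigma) = Σ λ_i = 36 + 29 = 65.

Step 2 — fraction explained by component i = λ_i / Σ λ:
  PC1: 36/65 = 0.5538
  PC2: 29/65 = 0.4462

Step 3 — cumulative fraction after k components = (λ_1 + ... + λ_k) / Σ λ:
  k = 1: 36/65 = 0.5538
  k = 2: (36 + 29)/65 = 65/65 = 1

Summary (fraction, with percent):

explained: PC1 0.5538 (55.38%), PC2 0.4462 (44.62%);  cumulative: 0.5538, 1


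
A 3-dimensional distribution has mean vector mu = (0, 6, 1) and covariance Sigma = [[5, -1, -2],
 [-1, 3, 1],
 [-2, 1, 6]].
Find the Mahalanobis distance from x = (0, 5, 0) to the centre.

Step 1 — centre the observation: (x - mu) = (0, -1, -1).

Step 2 — invert Sigma (cofactor / det for 3×3, or solve directly):
  Sigma^{-1} = [[0.2394, 0.0563, 0.0704],
 [0.0563, 0.3662, -0.0423],
 [0.0704, -0.0423, 0.1972]].

Step 3 — form the quadratic (x - mu)^T · Sigma^{-1} · (x - mu):
  Sigma^{-1} · (x - mu) = (-0.1268, -0.3239, -0.1549).
  (x - mu)^T · [Sigma^{-1} · (x - mu)] = (0)·(-0.1268) + (-1)·(-0.3239) + (-1)·(-0.1549) = 0.4789.

Step 4 — take square root: d = √(0.4789) ≈ 0.692.

d(x, mu) = √(0.4789) ≈ 0.692


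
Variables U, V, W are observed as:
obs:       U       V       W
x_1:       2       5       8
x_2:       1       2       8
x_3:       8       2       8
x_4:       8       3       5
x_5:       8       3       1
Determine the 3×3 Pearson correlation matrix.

Step 1 — column means:
  mean(U) = (2 + 1 + 8 + 8 + 8) / 5 = 27/5 = 5.4
  mean(V) = (5 + 2 + 2 + 3 + 3) / 5 = 15/5 = 3
  mean(W) = (8 + 8 + 8 + 5 + 1) / 5 = 30/5 = 6

Step 2 — sample variances and covariances s[i,j] = (1/(n-1)) · Σ_k (x_{k,i} - mean_i) · (x_{k,j} - mean_j), with n-1 = 4:
  s[U,U] = ((-3.4)·(-3.4) + (-4.4)·(-4.4) + (2.6)·(2.6) + (2.6)·(2.6) + (2.6)·(2.6)) / 4 = 51.2/4 = 12.8
  s[U,V] = ((-3.4)·(2) + (-4.4)·(-1) + (2.6)·(-1) + (2.6)·(0) + (2.6)·(0)) / 4 = -5/4 = -1.25
  s[U,W] = ((-3.4)·(2) + (-4.4)·(2) + (2.6)·(2) + (2.6)·(-1) + (2.6)·(-5)) / 4 = -26/4 = -6.5
  s[V,V] = ((2)·(2) + (-1)·(-1) + (-1)·(-1) + (0)·(0) + (0)·(0)) / 4 = 6/4 = 1.5
  s[V,W] = ((2)·(2) + (-1)·(2) + (-1)·(2) + (0)·(-1) + (0)·(-5)) / 4 = 0/4 = 0
  s[W,W] = ((2)·(2) + (2)·(2) + (2)·(2) + (-1)·(-1) + (-5)·(-5)) / 4 = 38/4 = 9.5
  Sample standard deviations s_i = √(s[i,i]):
  s(U) = √(12.8) = 3.5777
  s(V) = √(1.5) = 1.2247
  s(W) = √(9.5) = 3.0822

Step 3 — r_{ij} = s_{ij} / (s_i · s_j):
  r[U,U] = 1 (diagonal).
  r[U,V] = -1.25 / (3.5777 · 1.2247) = -1.25 / 4.3818 = -0.2853
  r[U,W] = -6.5 / (3.5777 · 3.0822) = -6.5 / 11.0272 = -0.5894
  r[V,V] = 1 (diagonal).
  r[V,W] = 0 / (1.2247 · 3.0822) = 0 / 3.7749 = 0
  r[W,W] = 1 (diagonal).

R is symmetric with unit diagonal. Assembling:

R = [[1, -0.2853, -0.5894],
 [-0.2853, 1, 0],
 [-0.5894, 0, 1]]


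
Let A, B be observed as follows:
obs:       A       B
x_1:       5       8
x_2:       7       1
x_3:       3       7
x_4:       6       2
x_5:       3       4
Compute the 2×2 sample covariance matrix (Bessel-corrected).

Step 1 — column means:
  mean(A) = (5 + 7 + 3 + 6 + 3) / 5 = 24/5 = 4.8
  mean(B) = (8 + 1 + 7 + 2 + 4) / 5 = 22/5 = 4.4

Step 2 — sample covariance S[i,j] = (1/(n-1)) · Σ_k (x_{k,i} - mean_i) · (x_{k,j} - mean_j), with n-1 = 4.
  S[A,A] = ((0.2)·(0.2) + (2.2)·(2.2) + (-1.8)·(-1.8) + (1.2)·(1.2) + (-1.8)·(-1.8)) / 4 = 12.8/4 = 3.2
  S[A,B] = ((0.2)·(3.6) + (2.2)·(-3.4) + (-1.8)·(2.6) + (1.2)·(-2.4) + (-1.8)·(-0.4)) / 4 = -13.6/4 = -3.4
  S[B,B] = ((3.6)·(3.6) + (-3.4)·(-3.4) + (2.6)·(2.6) + (-2.4)·(-2.4) + (-0.4)·(-0.4)) / 4 = 37.2/4 = 9.3

S is symmetric (S[j,i] = S[i,j]). Assembling:

S = [[3.2, -3.4],
 [-3.4, 9.3]]


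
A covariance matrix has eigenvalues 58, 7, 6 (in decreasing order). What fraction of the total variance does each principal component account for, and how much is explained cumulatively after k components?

Step 1 — total variance = trace(Sigma) = Σ λ_i = 58 + 7 + 6 = 71.

Step 2 — fraction explained by component i = λ_i / Σ λ:
  PC1: 58/71 = 0.8169
  PC2: 7/71 = 0.0986
  PC3: 6/71 = 0.0845

Step 3 — cumulative fraction after k components = (λ_1 + ... + λ_k) / Σ λ:
  k = 1: 58/71 = 0.8169
  k = 2: (58 + 7)/71 = 65/71 = 0.9155
  k = 3: (58 + 7 + 6)/71 = 71/71 = 1

Summary (fraction, with percent):

explained: PC1 0.8169 (81.69%), PC2 0.0986 (9.86%), PC3 0.0845 (8.45%);  cumulative: 0.8169, 0.9155, 1


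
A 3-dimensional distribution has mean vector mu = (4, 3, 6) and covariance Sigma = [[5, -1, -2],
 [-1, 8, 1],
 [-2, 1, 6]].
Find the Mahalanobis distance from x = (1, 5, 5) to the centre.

Step 1 — centre the observation: (x - mu) = (-3, 2, -1).

Step 2 — invert Sigma (cofactor / det for 3×3, or solve directly):
  Sigma^{-1} = [[0.2338, 0.0199, 0.0746],
 [0.0199, 0.1294, -0.0149],
 [0.0746, -0.0149, 0.194]].

Step 3 — form the quadratic (x - mu)^T · Sigma^{-1} · (x - mu):
  Sigma^{-1} · (x - mu) = (-0.7363, 0.2139, -0.4478).
  (x - mu)^T · [Sigma^{-1} · (x - mu)] = (-3)·(-0.7363) + (2)·(0.2139) + (-1)·(-0.4478) = 3.0846.

Step 4 — take square root: d = √(3.0846) ≈ 1.7563.

d(x, mu) = √(3.0846) ≈ 1.7563


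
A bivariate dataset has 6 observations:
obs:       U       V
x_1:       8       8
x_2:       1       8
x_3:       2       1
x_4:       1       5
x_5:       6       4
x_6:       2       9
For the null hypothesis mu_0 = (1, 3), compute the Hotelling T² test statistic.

Step 1 — sample mean vector:
  mean(U) = (8 + 1 + 2 + 1 + 6 + 2) / 6 = 20/6 = 3.3333
  mean(V) = (8 + 8 + 1 + 5 + 4 + 9) / 6 = 35/6 = 5.8333
  x̄ = (3.3333, 5.8333),  deviation x̄ - mu_0 = (3.3333, 5.8333) - (1, 3) = (2.3333, 2.8333).

Step 2 — sample covariance matrix, S[i,j] = (1/(n-1)) · Σ_k (x_{k,i} - mean_i) · (x_{k,j} - mean_j), divisor n-1 = 5:
  S[U,U] = ((4.6667)·(4.6667) + (-2.3333)·(-2.3333) + (-1.3333)·(-1.3333) + (-2.3333)·(-2.3333) + (2.6667)·(2.6667) + (-1.3333)·(-1.3333)) / 5 = 43.3333/5 = 8.6667
  S[U,V] = ((4.6667)·(2.1667) + (-2.3333)·(2.1667) + (-1.3333)·(-4.8333) + (-2.3333)·(-0.8333) + (2.6667)·(-1.8333) + (-1.3333)·(3.1667)) / 5 = 4.3333/5 = 0.8667
  S[V,V] = ((2.1667)·(2.1667) + (2.1667)·(2.1667) + (-4.8333)·(-4.8333) + (-0.8333)·(-0.8333) + (-1.8333)·(-1.8333) + (3.1667)·(3.1667)) / 5 = 46.8333/5 = 9.3667
  S = [[8.6667, 0.8667],
 [0.8667, 9.3667]].

Step 3 — invert S. det(S) = 8.6667·9.3667 - (0.8667)² = 80.4267.
  S^{-1} = (1/det) · [[d, -b], [-b, a]] = [[0.1165, -0.0108],
 [-0.0108, 0.1078]].

Step 4 — quadratic form (x̄ - mu_0)^T · S^{-1} · (x̄ - mu_0):
  S^{-1} · (x̄ - mu_0) = (0.2412, 0.2802),
  (x̄ - mu_0)^T · [...] = (2.3333)·(0.2412) + (2.8333)·(0.2802) = 1.3567.

Step 5 — scale by n: T² = 6 · 1.3567 = 8.1399.

T² ≈ 8.1399


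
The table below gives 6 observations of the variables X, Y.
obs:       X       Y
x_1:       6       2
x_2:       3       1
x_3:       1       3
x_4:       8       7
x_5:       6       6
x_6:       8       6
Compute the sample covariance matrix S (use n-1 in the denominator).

Step 1 — column means:
  mean(X) = (6 + 3 + 1 + 8 + 6 + 8) / 6 = 32/6 = 5.3333
  mean(Y) = (2 + 1 + 3 + 7 + 6 + 6) / 6 = 25/6 = 4.1667

Step 2 — sample covariance S[i,j] = (1/(n-1)) · Σ_k (x_{k,i} - mean_i) · (x_{k,j} - mean_j), with n-1 = 5.
  S[X,X] = ((0.6667)·(0.6667) + (-2.3333)·(-2.3333) + (-4.3333)·(-4.3333) + (2.6667)·(2.6667) + (0.6667)·(0.6667) + (2.6667)·(2.6667)) / 5 = 39.3333/5 = 7.8667
  S[X,Y] = ((0.6667)·(-2.1667) + (-2.3333)·(-3.1667) + (-4.3333)·(-1.1667) + (2.6667)·(2.8333) + (0.6667)·(1.8333) + (2.6667)·(1.8333)) / 5 = 24.6667/5 = 4.9333
  S[Y,Y] = ((-2.1667)·(-2.1667) + (-3.1667)·(-3.1667) + (-1.1667)·(-1.1667) + (2.8333)·(2.8333) + (1.8333)·(1.8333) + (1.8333)·(1.8333)) / 5 = 30.8333/5 = 6.1667

S is symmetric (S[j,i] = S[i,j]). Assembling:

S = [[7.8667, 4.9333],
 [4.9333, 6.1667]]


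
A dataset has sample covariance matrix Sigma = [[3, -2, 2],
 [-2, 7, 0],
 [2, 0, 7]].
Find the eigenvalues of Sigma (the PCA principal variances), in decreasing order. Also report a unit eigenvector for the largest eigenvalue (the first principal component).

Step 1 — characteristic polynomial p(λ) = det(λI - Sigma) = λ³ - tr·λ² + c_1·λ - det, where tr = trace, c_1 = sum of the principal 2×2 minors, det = det(Sigma):
  tr = 3 + 7 + 7 = 17,
  c_1 = (3·7 - (-2)²) + (3·7 - (2)²) + (7·7 - (0)²) = 17 + 17 + 49 = 83,
  det = 3·(7·7 - (0)²) - (-2)·((-2)·7 - (0)·(2)) + (2)·((-2)·(0) - 7·(2)) = 3·(49) - (-2)·(-14) + (2)·(-14) = 91.
  So p(λ) = λ³ - 17λ² + 83λ - 91.
Step 2 — look for an integer root (rational root theorem: any rational root is an integer divisor of 91). Testing λ = 7:
  p(7) = 343 - 833 + 581 - 91 = 0  ✓
  Dividing out (λ - 7): p(λ) = (λ - 7)(λ² - 10λ + 13).
Step 3 — remaining eigenvalues from the quadratic λ² - 10λ + 13 = 0:
  Δ = 10² - 4·13 = 100 - 52 = 48,  λ = (10 ± √48)/2 = (10 ± 6.9282)/2 ≈ 8.4641 or 1.5359.
  Sorted: λ_1 = 8.4641,  λ_2 = 7,  λ_3 = 1.5359  (check: sum = 17 = tr ✓).

Step 4 — unit eigenvector for λ_1 ≈ 8.4641: v spans the null space of (Sigma - λ_1 I), whose rows are
  r_1 = (-5.4641, -2, 2),  r_2 = (-2, -1.4641, 0),  r_3 = (2, 0, -1.4641).
  v is orthogonal to every row, so take v ∝ r_1 × r_2 = ((-2)·(0) - (2)·(-1.4641), (2)·(-2) - (-5.4641)·(0), (-5.4641)·(-1.4641) - (-2)·(-2)) ≈ (2.9282, -4, 4).
  Let u = (2.9282, -4, 4).
  ||u|| = √((2.9282)² + (-4)² + (4)²) = √(40.5744) ≈ 6.3698,  v_1 = u/||u|| ≈ (0.4597, -0.628, 0.628) (||v_1|| = 1).

λ_1 = 8.4641,  λ_2 = 7,  λ_3 = 1.5359;  v_1 ≈ (0.4597, -0.628, 0.628)


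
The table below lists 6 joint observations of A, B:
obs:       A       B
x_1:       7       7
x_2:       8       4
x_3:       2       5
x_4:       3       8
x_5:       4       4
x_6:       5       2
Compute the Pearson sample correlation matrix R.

Step 1 — column means:
  mean(A) = (7 + 8 + 2 + 3 + 4 + 5) / 6 = 29/6 = 4.8333
  mean(B) = (7 + 4 + 5 + 8 + 4 + 2) / 6 = 30/6 = 5

Step 2 — sample variances and covariances s[i,j] = (1/(n-1)) · Σ_k (x_{k,i} - mean_i) · (x_{k,j} - mean_j), with n-1 = 5:
  s[A,A] = ((2.1667)·(2.1667) + (3.1667)·(3.1667) + (-2.8333)·(-2.8333) + (-1.8333)·(-1.8333) + (-0.8333)·(-0.8333) + (0.1667)·(0.1667)) / 5 = 26.8333/5 = 5.3667
  s[A,B] = ((2.1667)·(2) + (3.1667)·(-1) + (-2.8333)·(0) + (-1.8333)·(3) + (-0.8333)·(-1) + (0.1667)·(-3)) / 5 = -4/5 = -0.8
  s[B,B] = ((2)·(2) + (-1)·(-1) + (0)·(0) + (3)·(3) + (-1)·(-1) + (-3)·(-3)) / 5 = 24/5 = 4.8
  Sample standard deviations s_i = √(s[i,i]):
  s(A) = √(5.3667) = 2.3166
  s(B) = √(4.8) = 2.1909

Step 3 — r_{ij} = s_{ij} / (s_i · s_j):
  r[A,A] = 1 (diagonal).
  r[A,B] = -0.8 / (2.3166 · 2.1909) = -0.8 / 5.0754 = -0.1576
  r[B,B] = 1 (diagonal).

R is symmetric with unit diagonal. Assembling:

R = [[1, -0.1576],
 [-0.1576, 1]]


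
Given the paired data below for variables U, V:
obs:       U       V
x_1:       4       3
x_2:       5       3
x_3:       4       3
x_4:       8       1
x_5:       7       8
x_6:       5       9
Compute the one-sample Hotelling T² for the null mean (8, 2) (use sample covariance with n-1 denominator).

Step 1 — sample mean vector:
  mean(U) = (4 + 5 + 4 + 8 + 7 + 5) / 6 = 33/6 = 5.5
  mean(V) = (3 + 3 + 3 + 1 + 8 + 9) / 6 = 27/6 = 4.5
  x̄ = (5.5, 4.5),  deviation x̄ - mu_0 = (5.5, 4.5) - (8, 2) = (-2.5, 2.5).

Step 2 — sample covariance matrix, S[i,j] = (1/(n-1)) · Σ_k (x_{k,i} - mean_i) · (x_{k,j} - mean_j), divisor n-1 = 5:
  S[U,U] = ((-1.5)·(-1.5) + (-0.5)·(-0.5) + (-1.5)·(-1.5) + (2.5)·(2.5) + (1.5)·(1.5) + (-0.5)·(-0.5)) / 5 = 13.5/5 = 2.7
  S[U,V] = ((-1.5)·(-1.5) + (-0.5)·(-1.5) + (-1.5)·(-1.5) + (2.5)·(-3.5) + (1.5)·(3.5) + (-0.5)·(4.5)) / 5 = -0.5/5 = -0.1
  S[V,V] = ((-1.5)·(-1.5) + (-1.5)·(-1.5) + (-1.5)·(-1.5) + (-3.5)·(-3.5) + (3.5)·(3.5) + (4.5)·(4.5)) / 5 = 51.5/5 = 10.3
  S = [[2.7, -0.1],
 [-0.1, 10.3]].

Step 3 — invert S. det(S) = 2.7·10.3 - (-0.1)² = 27.8.
  S^{-1} = (1/det) · [[d, -b], [-b, a]] = [[0.3705, 0.0036],
 [0.0036, 0.0971]].

Step 4 — quadratic form (x̄ - mu_0)^T · S^{-1} · (x̄ - mu_0):
  S^{-1} · (x̄ - mu_0) = (-0.9173, 0.2338),
  (x̄ - mu_0)^T · [...] = (-2.5)·(-0.9173) + (2.5)·(0.2338) = 2.8777.

Step 5 — scale by n: T² = 6 · 2.8777 = 17.2662.

T² ≈ 17.2662


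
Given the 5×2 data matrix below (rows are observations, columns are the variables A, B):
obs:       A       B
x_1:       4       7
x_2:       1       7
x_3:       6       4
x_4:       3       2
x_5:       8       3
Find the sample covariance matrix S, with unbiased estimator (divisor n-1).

Step 1 — column means:
  mean(A) = (4 + 1 + 6 + 3 + 8) / 5 = 22/5 = 4.4
  mean(B) = (7 + 7 + 4 + 2 + 3) / 5 = 23/5 = 4.6

Step 2 — sample covariance S[i,j] = (1/(n-1)) · Σ_k (x_{k,i} - mean_i) · (x_{k,j} - mean_j), with n-1 = 4.
  S[A,A] = ((-0.4)·(-0.4) + (-3.4)·(-3.4) + (1.6)·(1.6) + (-1.4)·(-1.4) + (3.6)·(3.6)) / 4 = 29.2/4 = 7.3
  S[A,B] = ((-0.4)·(2.4) + (-3.4)·(2.4) + (1.6)·(-0.6) + (-1.4)·(-2.6) + (3.6)·(-1.6)) / 4 = -12.2/4 = -3.05
  S[B,B] = ((2.4)·(2.4) + (2.4)·(2.4) + (-0.6)·(-0.6) + (-2.6)·(-2.6) + (-1.6)·(-1.6)) / 4 = 21.2/4 = 5.3

S is symmetric (S[j,i] = S[i,j]). Assembling:

S = [[7.3, -3.05],
 [-3.05, 5.3]]


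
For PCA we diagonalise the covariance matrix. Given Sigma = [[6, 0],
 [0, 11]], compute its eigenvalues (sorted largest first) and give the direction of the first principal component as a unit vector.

Step 1 — characteristic polynomial of 2×2 Sigma:
  det(Sigma - λI) = λ² - trace · λ + det = 0.
  trace = 6 + 11 = 17, det = 6·11 - (0)² = 66.
Step 2 — discriminant:
  Δ = trace² - 4·det = 289 - 264 = 25.
Step 3 — eigenvalues:
  λ = (trace ± √Δ)/2 = (17 ± 5)/2,
  λ_1 = 11,  λ_2 = 6.

Step 4 — unit eigenvector for λ_1: Sigma is diagonal, so its eigenvectors are the coordinate axes. λ_1 = 11 is the diagonal entry on the second coordinate axis, hence
  v_1 = (0, 1) (||v_1|| = 1).

λ_1 = 11,  λ_2 = 6;  v_1 ≈ (0, 1)


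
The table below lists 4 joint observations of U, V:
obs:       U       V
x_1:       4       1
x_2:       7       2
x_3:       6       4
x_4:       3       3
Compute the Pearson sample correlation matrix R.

Step 1 — column means:
  mean(U) = (4 + 7 + 6 + 3) / 4 = 20/4 = 5
  mean(V) = (1 + 2 + 4 + 3) / 4 = 10/4 = 2.5

Step 2 — sample variances and covariances s[i,j] = (1/(n-1)) · Σ_k (x_{k,i} - mean_i) · (x_{k,j} - mean_j), with n-1 = 3:
  s[U,U] = ((-1)·(-1) + (2)·(2) + (1)·(1) + (-2)·(-2)) / 3 = 10/3 = 3.3333
  s[U,V] = ((-1)·(-1.5) + (2)·(-0.5) + (1)·(1.5) + (-2)·(0.5)) / 3 = 1/3 = 0.3333
  s[V,V] = ((-1.5)·(-1.5) + (-0.5)·(-0.5) + (1.5)·(1.5) + (0.5)·(0.5)) / 3 = 5/3 = 1.6667
  Sample standard deviations s_i = √(s[i,i]):
  s(U) = √(3.3333) = 1.8257
  s(V) = √(1.6667) = 1.291

Step 3 — r_{ij} = s_{ij} / (s_i · s_j):
  r[U,U] = 1 (diagonal).
  r[U,V] = 0.3333 / (1.8257 · 1.291) = 0.3333 / 2.357 = 0.1414
  r[V,V] = 1 (diagonal).

R is symmetric with unit diagonal. Assembling:

R = [[1, 0.1414],
 [0.1414, 1]]


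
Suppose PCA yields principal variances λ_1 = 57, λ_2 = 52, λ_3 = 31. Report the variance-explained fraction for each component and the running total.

Step 1 — total variance = trace(Sigma) = Σ λ_i = 57 + 52 + 31 = 140.

Step 2 — fraction explained by component i = λ_i / Σ λ:
  PC1: 57/140 = 0.4071
  PC2: 52/140 = 0.3714
  PC3: 31/140 = 0.2214

Step 3 — cumulative fraction after k components = (λ_1 + ... + λ_k) / Σ λ:
  k = 1: 57/140 = 0.4071
  k = 2: (57 + 52)/140 = 109/140 = 0.7786
  k = 3: (57 + 52 + 31)/140 = 140/140 = 1

Summary (fraction, with percent):

explained: PC1 0.4071 (40.71%), PC2 0.3714 (37.14%), PC3 0.2214 (22.14%);  cumulative: 0.4071, 0.7786, 1


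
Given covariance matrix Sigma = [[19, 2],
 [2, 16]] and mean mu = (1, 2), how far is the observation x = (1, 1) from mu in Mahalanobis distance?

Step 1 — centre the observation: (x - mu) = (0, -1).

Step 2 — invert Sigma. det(Sigma) = 19·16 - (2)² = 300.
  Sigma^{-1} = (1/det) · [[d, -b], [-b, a]] = [[0.0533, -0.0067],
 [-0.0067, 0.0633]].

Step 3 — form the quadratic (x - mu)^T · Sigma^{-1} · (x - mu):
  Sigma^{-1} · (x - mu) = (0.0067, -0.0633).
  (x - mu)^T · [Sigma^{-1} · (x - mu)] = (0)·(0.0067) + (-1)·(-0.0633) = 0.0633.

Step 4 — take square root: d = √(0.0633) ≈ 0.2517.

d(x, mu) = √(0.0633) ≈ 0.2517


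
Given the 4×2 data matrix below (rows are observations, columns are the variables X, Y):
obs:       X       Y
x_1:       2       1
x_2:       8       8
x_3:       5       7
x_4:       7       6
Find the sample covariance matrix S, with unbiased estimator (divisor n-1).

Step 1 — column means:
  mean(X) = (2 + 8 + 5 + 7) / 4 = 22/4 = 5.5
  mean(Y) = (1 + 8 + 7 + 6) / 4 = 22/4 = 5.5

Step 2 — sample covariance S[i,j] = (1/(n-1)) · Σ_k (x_{k,i} - mean_i) · (x_{k,j} - mean_j), with n-1 = 3.
  S[X,X] = ((-3.5)·(-3.5) + (2.5)·(2.5) + (-0.5)·(-0.5) + (1.5)·(1.5)) / 3 = 21/3 = 7
  S[X,Y] = ((-3.5)·(-4.5) + (2.5)·(2.5) + (-0.5)·(1.5) + (1.5)·(0.5)) / 3 = 22/3 = 7.3333
  S[Y,Y] = ((-4.5)·(-4.5) + (2.5)·(2.5) + (1.5)·(1.5) + (0.5)·(0.5)) / 3 = 29/3 = 9.6667

S is symmetric (S[j,i] = S[i,j]). Assembling:

S = [[7, 7.3333],
 [7.3333, 9.6667]]


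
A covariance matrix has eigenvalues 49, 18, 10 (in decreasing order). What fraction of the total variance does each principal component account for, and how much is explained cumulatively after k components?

Step 1 — total variance = trace(Sigma) = Σ λ_i = 49 + 18 + 10 = 77.

Step 2 — fraction explained by component i = λ_i / Σ λ:
  PC1: 49/77 = 0.6364
  PC2: 18/77 = 0.2338
  PC3: 10/77 = 0.1299

Step 3 — cumulative fraction after k components = (λ_1 + ... + λ_k) / Σ λ:
  k = 1: 49/77 = 0.6364
  k = 2: (49 + 18)/77 = 67/77 = 0.8701
  k = 3: (49 + 18 + 10)/77 = 77/77 = 1

Summary (fraction, with percent):

explained: PC1 0.6364 (63.64%), PC2 0.2338 (23.38%), PC3 0.1299 (12.99%);  cumulative: 0.6364, 0.8701, 1


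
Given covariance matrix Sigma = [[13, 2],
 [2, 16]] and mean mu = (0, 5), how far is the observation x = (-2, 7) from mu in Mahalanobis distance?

Step 1 — centre the observation: (x - mu) = (-2, 2).

Step 2 — invert Sigma. det(Sigma) = 13·16 - (2)² = 204.
  Sigma^{-1} = (1/det) · [[d, -b], [-b, a]] = [[0.0784, -0.0098],
 [-0.0098, 0.0637]].

Step 3 — form the quadratic (x - mu)^T · Sigma^{-1} · (x - mu):
  Sigma^{-1} · (x - mu) = (-0.1765, 0.1471).
  (x - mu)^T · [Sigma^{-1} · (x - mu)] = (-2)·(-0.1765) + (2)·(0.1471) = 0.6471.

Step 4 — take square root: d = √(0.6471) ≈ 0.8044.

d(x, mu) = √(0.6471) ≈ 0.8044


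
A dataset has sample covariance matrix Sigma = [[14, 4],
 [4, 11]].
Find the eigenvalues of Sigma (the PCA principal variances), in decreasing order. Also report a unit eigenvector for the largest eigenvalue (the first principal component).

Step 1 — characteristic polynomial of 2×2 Sigma:
  det(Sigma - λI) = λ² - trace · λ + det = 0.
  trace = 14 + 11 = 25, det = 14·11 - (4)² = 138.
Step 2 — discriminant:
  Δ = trace² - 4·det = 625 - 552 = 73.
Step 3 — eigenvalues:
  λ = (trace ± √Δ)/2 = (25 ± 8.544)/2,
  λ_1 = 16.772,  λ_2 = 8.228.

Step 4 — unit eigenvector for λ_1: solve (Sigma - λ_1 I)v = 0. First row:
  (14 - 16.772)·v_x + (4)·v_y = 0, i.e. (-2.772)·v_x + (4)·v_y = 0,
  so v ∝ (b, λ_1 - a) = (4, 2.772) = u.
  ||u|| = √((4)² + (2.772)²) = √(23.684) ≈ 4.8666,
  v_1 = u/||u|| ≈ (0.8219, 0.5696) (||v_1|| = 1).

λ_1 = 16.772,  λ_2 = 8.228;  v_1 ≈ (0.8219, 0.5696)


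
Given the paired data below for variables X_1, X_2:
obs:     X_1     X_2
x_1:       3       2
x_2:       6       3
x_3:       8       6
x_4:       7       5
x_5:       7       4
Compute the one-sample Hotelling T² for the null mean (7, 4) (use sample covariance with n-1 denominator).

Step 1 — sample mean vector:
  mean(X_1) = (3 + 6 + 8 + 7 + 7) / 5 = 31/5 = 6.2
  mean(X_2) = (2 + 3 + 6 + 5 + 4) / 5 = 20/5 = 4
  x̄ = (6.2, 4),  deviation x̄ - mu_0 = (6.2, 4) - (7, 4) = (-0.8, 0).

Step 2 — sample covariance matrix, S[i,j] = (1/(n-1)) · Σ_k (x_{k,i} - mean_i) · (x_{k,j} - mean_j), divisor n-1 = 4:
  S[X_1,X_1] = ((-3.2)·(-3.2) + (-0.2)·(-0.2) + (1.8)·(1.8) + (0.8)·(0.8) + (0.8)·(0.8)) / 4 = 14.8/4 = 3.7
  S[X_1,X_2] = ((-3.2)·(-2) + (-0.2)·(-1) + (1.8)·(2) + (0.8)·(1) + (0.8)·(0)) / 4 = 11/4 = 2.75
  S[X_2,X_2] = ((-2)·(-2) + (-1)·(-1) + (2)·(2) + (1)·(1) + (0)·(0)) / 4 = 10/4 = 2.5
  S = [[3.7, 2.75],
 [2.75, 2.5]].

Step 3 — invert S. det(S) = 3.7·2.5 - (2.75)² = 1.6875.
  S^{-1} = (1/det) · [[d, -b], [-b, a]] = [[1.4815, -1.6296],
 [-1.6296, 2.1926]].

Step 4 — quadratic form (x̄ - mu_0)^T · S^{-1} · (x̄ - mu_0):
  S^{-1} · (x̄ - mu_0) = (-1.1852, 1.3037),
  (x̄ - mu_0)^T · [...] = (-0.8)·(-1.1852) + (0)·(1.3037) = 0.9481.

Step 5 — scale by n: T² = 5 · 0.9481 = 4.7407.

T² ≈ 4.7407
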